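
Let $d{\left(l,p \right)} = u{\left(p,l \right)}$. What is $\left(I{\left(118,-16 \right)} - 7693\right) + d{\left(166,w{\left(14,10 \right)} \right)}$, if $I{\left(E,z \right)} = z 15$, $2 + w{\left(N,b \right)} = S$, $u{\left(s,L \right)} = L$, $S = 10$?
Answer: $-7767$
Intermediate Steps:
$w{\left(N,b \right)} = 8$ ($w{\left(N,b \right)} = -2 + 10 = 8$)
$d{\left(l,p \right)} = l$
$I{\left(E,z \right)} = 15 z$
$\left(I{\left(118,-16 \right)} - 7693\right) + d{\left(166,w{\left(14,10 \right)} \right)} = \left(15 \left(-16\right) - 7693\right) + 166 = \left(-240 - 7693\right) + 166 = -7933 + 166 = -7767$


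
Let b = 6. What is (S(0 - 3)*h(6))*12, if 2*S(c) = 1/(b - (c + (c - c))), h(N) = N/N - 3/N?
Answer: 1/3 ≈ 0.33333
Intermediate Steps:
h(N) = 1 - 3/N
S(c) = 1/(2*(6 - c)) (S(c) = 1/(2*(6 - (c + (c - c)))) = 1/(2*(6 - (c + 0))) = 1/(2*(6 - c)))
(S(0 - 3)*h(6))*12 = ((-1/(-12 + 2*(0 - 3)))*((-3 + 6)/6))*12 = ((-1/(-12 + 2*(-3)))*((1/6)*3))*12 = (-1/(-12 - 6)*(1/2))*12 = (-1/(-18)*(1/2))*12 = (-1*(-1/18)*(1/2))*12 = ((1/18)*(1/2))*12 = (1/36)*12 = 1/3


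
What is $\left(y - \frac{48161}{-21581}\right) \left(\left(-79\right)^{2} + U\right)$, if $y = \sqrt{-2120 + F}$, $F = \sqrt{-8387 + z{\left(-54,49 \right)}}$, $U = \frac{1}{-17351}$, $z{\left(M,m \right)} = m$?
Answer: $\frac{5215238621990}{374451931} + \frac{108287590 \sqrt{-2120 + i \sqrt{8338}}}{17351} \approx 20115.0 + 2.8742 \cdot 10^{5} i$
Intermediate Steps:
$U = - \frac{1}{17351} \approx -5.7634 \cdot 10^{-5}$
$F = i \sqrt{8338}$ ($F = \sqrt{-8387 + 49} = \sqrt{-8338} = i \sqrt{8338} \approx 91.313 i$)
$y = \sqrt{-2120 + i \sqrt{8338}} \approx 0.9914 + 46.054 i$
$\left(y - \frac{48161}{-21581}\right) \left(\left(-79\right)^{2} + U\right) = \left(\sqrt{-2120 + i \sqrt{8338}} - \frac{48161}{-21581}\right) \left(\left(-79\right)^{2} - \frac{1}{17351}\right) = \left(\sqrt{-2120 + i \sqrt{8338}} - - \frac{48161}{21581}\right) \left(6241 - \frac{1}{17351}\right) = \left(\sqrt{-2120 + i \sqrt{8338}} + \frac{48161}{21581}\right) \frac{108287590}{17351} = \left(\frac{48161}{21581} + \sqrt{-2120 + i \sqrt{8338}}\right) \frac{108287590}{17351} = \frac{5215238621990}{374451931} + \frac{108287590 \sqrt{-2120 + i \sqrt{8338}}}{17351}$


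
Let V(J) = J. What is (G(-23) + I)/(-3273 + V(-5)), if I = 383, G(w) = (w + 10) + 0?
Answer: -185/1639 ≈ -0.11287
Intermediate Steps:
G(w) = 10 + w (G(w) = (10 + w) + 0 = 10 + w)
(G(-23) + I)/(-3273 + V(-5)) = ((10 - 23) + 383)/(-3273 - 5) = (-13 + 383)/(-3278) = 370*(-1/3278) = -185/1639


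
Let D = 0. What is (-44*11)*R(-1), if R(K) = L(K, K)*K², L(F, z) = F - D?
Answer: 484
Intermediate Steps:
L(F, z) = F (L(F, z) = F - 1*0 = F + 0 = F)
R(K) = K³ (R(K) = K*K² = K³)
(-44*11)*R(-1) = -44*11*(-1)³ = -484*(-1) = 484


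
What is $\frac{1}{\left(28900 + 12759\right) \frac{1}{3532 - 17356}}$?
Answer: $- \frac{13824}{41659} \approx -0.33184$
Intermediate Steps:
$\frac{1}{\left(28900 + 12759\right) \frac{1}{3532 - 17356}} = \frac{1}{41659 \frac{1}{-13824}} = \frac{1}{41659 \left(- \frac{1}{13824}\right)} = \frac{1}{- \frac{41659}{13824}} = - \frac{13824}{41659}$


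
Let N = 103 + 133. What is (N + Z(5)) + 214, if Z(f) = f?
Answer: 455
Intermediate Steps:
N = 236
(N + Z(5)) + 214 = (236 + 5) + 214 = 241 + 214 = 455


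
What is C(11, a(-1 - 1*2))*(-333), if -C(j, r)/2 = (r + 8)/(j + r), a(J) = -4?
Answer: 2664/7 ≈ 380.57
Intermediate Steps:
C(j, r) = -2*(8 + r)/(j + r) (C(j, r) = -2*(r + 8)/(j + r) = -2*(8 + r)/(j + r))
C(11, a(-1 - 1*2))*(-333) = (2*(-8 - 1*(-4))/(11 - 4))*(-333) = (2*(-8 + 4)/7)*(-333) = (2*(⅐)*(-4))*(-333) = -8/7*(-333) = 2664/7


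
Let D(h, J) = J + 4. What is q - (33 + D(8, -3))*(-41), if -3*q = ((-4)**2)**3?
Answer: 86/3 ≈ 28.667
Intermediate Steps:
D(h, J) = 4 + J
q = -4096/3 (q = -((-4)**2)**3/3 = -1/3*16**3 = -1/3*4096 = -4096/3 ≈ -1365.3)
q - (33 + D(8, -3))*(-41) = -4096/3 - (33 + (4 - 3))*(-41) = -4096/3 - (33 + 1)*(-41) = -4096/3 - 34*(-41) = -4096/3 - 1*(-1394) = -4096/3 + 1394 = 86/3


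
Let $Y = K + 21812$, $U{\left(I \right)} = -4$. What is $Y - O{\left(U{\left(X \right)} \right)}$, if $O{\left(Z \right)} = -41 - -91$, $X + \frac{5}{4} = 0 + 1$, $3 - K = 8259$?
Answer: $13506$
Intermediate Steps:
$K = -8256$ ($K = 3 - 8259 = -8256$)
$X = - \frac{1}{4}$ ($X = - \frac{5}{4} + \left(0 + 1\right) = - \frac{5}{4} + 1 = - \frac{1}{4} \approx -0.25$)
$O{\left(Z \right)} = 50$ ($O{\left(Z \right)} = -41 + 91 = 50$)
$Y = 13556$ ($Y = -8256 + 21812 = 13556$)
$Y - O{\left(U{\left(X \right)} \right)} = 13556 - 50 = 13506$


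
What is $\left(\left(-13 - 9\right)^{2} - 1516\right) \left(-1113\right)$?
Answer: $1148616$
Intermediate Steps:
$\left(\left(-13 - 9\right)^{2} - 1516\right) \left(-1113\right) = \left(\left(-22\right)^{2} - 1516\right) \left(-1113\right) = \left(484 - 1516\right) \left(-1113\right) = \left(-1032\right) \left(-1113\right) = 1148616$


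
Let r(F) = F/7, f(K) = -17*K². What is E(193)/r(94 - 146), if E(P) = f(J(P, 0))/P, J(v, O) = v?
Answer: 22967/52 ≈ 441.67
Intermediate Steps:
r(F) = F/7 (r(F) = F*(⅐) = F/7)
E(P) = -17*P (E(P) = (-17*P²)/P = -17*P)
E(193)/r(94 - 146) = (-17*193)/(((94 - 146)/7)) = -3281/((⅐)*(-52)) = -3281/(-52/7) = -3281*(-7/52) = 22967/52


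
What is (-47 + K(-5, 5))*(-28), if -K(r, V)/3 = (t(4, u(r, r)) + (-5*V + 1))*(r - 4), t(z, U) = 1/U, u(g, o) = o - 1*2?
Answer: 19568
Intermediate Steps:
u(g, o) = -2 + o (u(g, o) = o - 2 = -2 + o)
K(r, V) = -3*(-4 + r)*(1 + 1/(-2 + r) - 5*V) (K(r, V) = -3*(1/(-2 + r) + (-5*V + 1))*(r - 4) = -3*(1/(-2 + r) + (1 - 5*V))*(-4 + r) = -3*(1 + 1/(-2 + r) - 5*V)*(-4 + r) = -3*(-4 + r)*(1 + 1/(-2 + r) - 5*V))
(-47 + K(-5, 5))*(-28) = (-47 + 3*(4 - 1*(-5) + (-2 - 5)*(4 - 1*(-5) - 20*5 + 5*5*(-5)))/(-2 - 5))*(-28) = (-47 + 3*(4 + 5 - 7*(4 + 5 - 100 - 125))/(-7))*(-28) = (-47 + 3*(-1/7)*(4 + 5 - 7*(-216)))*(-28) = (-47 + 3*(-1/7)*(4 + 5 + 1512))*(-28) = (-47 + 3*(-1/7)*1521)*(-28) = (-47 - 4563/7)*(-28) = -4892/7*(-28) = 19568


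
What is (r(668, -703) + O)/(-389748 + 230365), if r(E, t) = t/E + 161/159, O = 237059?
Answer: -25178506279/16928387196 ≈ -1.4874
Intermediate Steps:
r(E, t) = 161/159 + t/E (r(E, t) = t/E + 161*(1/159) = t/E + 161/159 = 161/159 + t/E)
(r(668, -703) + O)/(-389748 + 230365) = ((161/159 - 703/668) + 237059)/(-389748 + 230365) = ((161/159 - 703*1/668) + 237059)/(-159383) = ((161/159 - 703/668) + 237059)*(-1/159383) = (-4229/106212 + 237059)*(-1/159383) = (25178506279/106212)*(-1/159383) = -25178506279/16928387196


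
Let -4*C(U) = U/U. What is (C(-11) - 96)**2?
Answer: 148225/16 ≈ 9264.1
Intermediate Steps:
C(U) = -1/4 (C(U) = -U/(4*U) = -1/4*1 = -1/4)
(C(-11) - 96)**2 = (-1/4 - 96)**2 = (-385/4)**2 = 148225/16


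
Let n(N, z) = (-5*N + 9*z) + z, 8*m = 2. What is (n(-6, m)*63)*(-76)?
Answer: -155610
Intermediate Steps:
m = ¼ (m = (⅛)*2 = ¼ ≈ 0.25000)
n(N, z) = -5*N + 10*z
(n(-6, m)*63)*(-76) = ((-5*(-6) + 10*(¼))*63)*(-76) = ((30 + 5/2)*63)*(-76) = ((65/2)*63)*(-76) = (4095/2)*(-76) = -155610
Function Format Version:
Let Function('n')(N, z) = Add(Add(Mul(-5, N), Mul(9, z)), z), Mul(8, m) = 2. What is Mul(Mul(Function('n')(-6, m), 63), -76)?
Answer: -155610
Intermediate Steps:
m = Rational(1, 4) (m = Mul(Rational(1, 8), 2) = Rational(1, 4) ≈ 0.25000)
Function('n')(N, z) = Add(Mul(-5, N), Mul(10, z))
Mul(Mul(Function('n')(-6, m), 63), -76) = Mul(Mul(Add(Mul(-5, -6), Mul(10, Rational(1, 4))), 63), -76) = Mul(Mul(Add(30, Rational(5, 2)), 63), -76) = Mul(Mul(Rational(65, 2), 63), -76) = Mul(Rational(4095, 2), -76) = -155610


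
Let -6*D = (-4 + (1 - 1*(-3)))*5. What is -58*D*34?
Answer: 0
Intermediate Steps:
D = 0 (D = -(-4 + (1 - 1*(-3)))*5/6 = -(-4 + (1 + 3))*5/6 = -(-4 + 4)*5/6 = -0*5 = -1/6*0 = 0)
-58*D*34 = -58*0*34 = 0*34 = 0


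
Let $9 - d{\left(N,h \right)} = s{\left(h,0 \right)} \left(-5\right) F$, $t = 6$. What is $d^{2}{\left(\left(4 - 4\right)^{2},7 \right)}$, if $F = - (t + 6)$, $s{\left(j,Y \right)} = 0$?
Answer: $81$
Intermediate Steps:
$F = -12$ ($F = - (6 + 6) = \left(-1\right) 12 = -12$)
$d{\left(N,h \right)} = 9$ ($d{\left(N,h \right)} = 9 - 0 \left(-5\right) \left(-12\right) = 9 - 0 \left(-12\right) = 9 - 0 = 9 + 0 = 9$)
$d^{2}{\left(\left(4 - 4\right)^{2},7 \right)} = 9^{2} = 81$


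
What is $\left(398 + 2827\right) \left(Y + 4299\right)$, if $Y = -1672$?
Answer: $8472075$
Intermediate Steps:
$\left(398 + 2827\right) \left(Y + 4299\right) = \left(398 + 2827\right) \left(-1672 + 4299\right) = 3225 \cdot 2627 = 8472075$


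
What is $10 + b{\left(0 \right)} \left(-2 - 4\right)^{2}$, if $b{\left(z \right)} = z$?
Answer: $10$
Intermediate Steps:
$10 + b{\left(0 \right)} \left(-2 - 4\right)^{2} = 10 + 0 \left(-2 - 4\right)^{2} = 10 + 0 \left(-6\right)^{2} = 10 + 0 \cdot 36 = 10 + 0 = 10$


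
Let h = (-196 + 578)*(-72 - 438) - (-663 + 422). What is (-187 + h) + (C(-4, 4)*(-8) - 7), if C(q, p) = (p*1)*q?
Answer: -194645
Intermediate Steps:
C(q, p) = p*q
h = -194579 (h = 382*(-510) - 1*(-241) = -194820 + 241 = -194579)
(-187 + h) + (C(-4, 4)*(-8) - 7) = (-187 - 194579) + ((4*(-4))*(-8) - 7) = -194766 + (-16*(-8) - 7) = -194766 + (128 - 7) = -194766 + 121 = -194645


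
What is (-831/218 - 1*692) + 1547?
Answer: 185559/218 ≈ 851.19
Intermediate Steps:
(-831/218 - 1*692) + 1547 = (-831*1/218 - 692) + 1547 = (-831/218 - 692) + 1547 = -151687/218 + 1547 = 185559/218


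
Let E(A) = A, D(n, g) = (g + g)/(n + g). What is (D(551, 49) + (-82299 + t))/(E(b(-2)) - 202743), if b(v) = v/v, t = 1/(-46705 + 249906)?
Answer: 5016961772551/12359213142600 ≈ 0.40593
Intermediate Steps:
t = 1/203201 ≈ 4.9212e-6
D(n, g) = 2*g/(g + n) (D(n, g) = (2*g)/(g + n) = 2*g/(g + n))
b(v) = 1
(D(551, 49) + (-82299 + t))/(E(b(-2)) - 202743) = (2*49/(49 + 551) + (-82299 + 1/203201))/(1 - 202743) = (2*49/600 - 16723239098/203201)/(-202742) = (2*49*(1/600) - 16723239098/203201)*(-1/202742) = (49/300 - 16723239098/203201)*(-1/202742) = -5016961772551/60960300*(-1/202742) = 5016961772551/12359213142600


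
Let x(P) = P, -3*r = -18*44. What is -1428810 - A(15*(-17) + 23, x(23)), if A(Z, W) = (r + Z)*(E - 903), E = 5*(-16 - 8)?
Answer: -1396074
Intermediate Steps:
r = 264 (r = -(-6)*44 = -⅓*(-792) = 264)
E = -120 (E = 5*(-24) = -120)
A(Z, W) = -270072 - 1023*Z (A(Z, W) = (264 + Z)*(-120 - 903) = (264 + Z)*(-1023) = -270072 - 1023*Z)
-1428810 - A(15*(-17) + 23, x(23)) = -1428810 - (-270072 - 1023*(15*(-17) + 23)) = -1428810 - (-270072 - 1023*(-255 + 23)) = -1428810 - (-270072 - 1023*(-232)) = -1428810 - (-270072 + 237336) = -1428810 - 1*(-32736) = -1428810 + 32736 = -1396074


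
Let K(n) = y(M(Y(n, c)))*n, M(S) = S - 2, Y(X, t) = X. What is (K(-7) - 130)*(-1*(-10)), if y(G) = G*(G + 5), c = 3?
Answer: -3820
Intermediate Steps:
M(S) = -2 + S
y(G) = G*(5 + G)
K(n) = n*(-2 + n)*(3 + n) (K(n) = ((-2 + n)*(5 + (-2 + n)))*n = ((-2 + n)*(3 + n))*n = n*(-2 + n)*(3 + n))
(K(-7) - 130)*(-1*(-10)) = (-7*(-2 - 7)*(3 - 7) - 130)*(-1*(-10)) = (-7*(-9)*(-4) - 130)*10 = (-252 - 130)*10 = -382*10 = -3820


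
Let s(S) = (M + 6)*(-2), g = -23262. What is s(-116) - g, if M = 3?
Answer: 23244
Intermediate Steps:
s(S) = -18 (s(S) = (3 + 6)*(-2) = 9*(-2) = -18)
s(-116) - g = -18 - 1*(-23262) = -18 + 23262 = 23244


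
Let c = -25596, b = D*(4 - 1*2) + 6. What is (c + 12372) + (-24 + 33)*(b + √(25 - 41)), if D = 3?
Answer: -13116 + 36*I ≈ -13116.0 + 36.0*I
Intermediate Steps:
b = 12 (b = 3*(4 - 1*2) + 6 = 3*(4 - 2) + 6 = 3*2 + 6 = 6 + 6 = 12)
(c + 12372) + (-24 + 33)*(b + √(25 - 41)) = (-25596 + 12372) + (-24 + 33)*(12 + √(25 - 41)) = -13224 + 9*(12 + √(-16)) = -13224 + 9*(12 + 4*I) = -13224 + (108 + 36*I) = -13116 + 36*I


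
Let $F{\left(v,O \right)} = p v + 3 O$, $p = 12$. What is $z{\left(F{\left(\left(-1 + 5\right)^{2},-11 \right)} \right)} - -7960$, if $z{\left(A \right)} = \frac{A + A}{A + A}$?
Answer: $7961$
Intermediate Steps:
$F{\left(v,O \right)} = 3 O + 12 v$ ($F{\left(v,O \right)} = 12 v + 3 O = 3 O + 12 v$)
$z{\left(A \right)} = 1$ ($z{\left(A \right)} = \frac{2 A}{2 A} = 2 A \frac{1}{2 A} = 1$)
$z{\left(F{\left(\left(-1 + 5\right)^{2},-11 \right)} \right)} - -7960 = 1 - -7960 = 1 + 7960 = 7961$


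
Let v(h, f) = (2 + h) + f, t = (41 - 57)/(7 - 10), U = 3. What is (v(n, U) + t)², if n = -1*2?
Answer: 625/9 ≈ 69.444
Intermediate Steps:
t = 16/3 (t = -16/(-3) = -16*(-⅓) = 16/3 ≈ 5.3333)
n = -2
v(h, f) = 2 + f + h
(v(n, U) + t)² = ((2 + 3 - 2) + 16/3)² = (3 + 16/3)² = (25/3)² = 625/9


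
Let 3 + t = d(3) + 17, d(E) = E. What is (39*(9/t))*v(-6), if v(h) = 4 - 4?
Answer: 0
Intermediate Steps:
v(h) = 0
t = 17 (t = -3 + (3 + 17) = -3 + 20 = 17)
(39*(9/t))*v(-6) = (39*(9/17))*0 = (351/17)*0 = 0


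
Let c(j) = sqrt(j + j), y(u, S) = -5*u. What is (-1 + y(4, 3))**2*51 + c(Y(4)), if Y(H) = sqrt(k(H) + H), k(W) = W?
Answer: 22491 + 2*2**(1/4) ≈ 22493.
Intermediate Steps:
Y(H) = sqrt(2)*sqrt(H) (Y(H) = sqrt(H + H) = sqrt(2*H) = sqrt(2)*sqrt(H))
c(j) = sqrt(2)*sqrt(j) (c(j) = sqrt(2*j) = sqrt(2)*sqrt(j))
(-1 + y(4, 3))**2*51 + c(Y(4)) = (-1 - 5*4)**2*51 + sqrt(2)*sqrt(sqrt(2)*sqrt(4)) = (-1 - 20)**2*51 + sqrt(2)*sqrt(sqrt(2)*2) = (-21)**2*51 + sqrt(2)*sqrt(2*sqrt(2)) = 441*51 + sqrt(2)*2**(3/4) = 22491 + 2*2**(1/4)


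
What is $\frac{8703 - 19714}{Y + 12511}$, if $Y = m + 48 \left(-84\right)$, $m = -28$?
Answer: $- \frac{11011}{8451} \approx -1.3029$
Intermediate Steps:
$Y = -4060$ ($Y = -28 + 48 \left(-84\right) = -28 - 4032 = -4060$)
$\frac{8703 - 19714}{Y + 12511} = \frac{8703 - 19714}{-4060 + 12511} = - \frac{11011}{8451}$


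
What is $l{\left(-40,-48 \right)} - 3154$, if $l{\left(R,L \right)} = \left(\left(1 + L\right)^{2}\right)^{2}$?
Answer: $4876527$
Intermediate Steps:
$l{\left(R,L \right)} = \left(1 + L\right)^{4}$
$l{\left(-40,-48 \right)} - 3154 = \left(1 - 48\right)^{4} - 3154 = \left(-47\right)^{4} - 3154 = 4879681 - 3154 = 4876527$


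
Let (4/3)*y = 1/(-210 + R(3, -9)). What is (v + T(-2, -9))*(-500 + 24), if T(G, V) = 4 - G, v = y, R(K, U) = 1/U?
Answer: -5397483/1891 ≈ -2854.3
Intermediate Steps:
y = -27/7564 (y = 3/(4*(-210 + 1/(-9))) = 3/(4*(-210 - ⅑)) = 3/(4*(-1891/9)) = (¾)*(-9/1891) = -27/7564 ≈ -0.0035695)
v = -27/7564 ≈ -0.0035695
(v + T(-2, -9))*(-500 + 24) = (-27/7564 + (4 - 1*(-2)))*(-500 + 24) = (-27/7564 + (4 + 2))*(-476) = (-27/7564 + 6)*(-476) = (45357/7564)*(-476) = -5397483/1891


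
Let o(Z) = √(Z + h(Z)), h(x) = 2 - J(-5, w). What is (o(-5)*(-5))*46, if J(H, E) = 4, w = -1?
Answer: -230*I*√7 ≈ -608.52*I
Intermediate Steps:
h(x) = -2 (h(x) = 2 - 1*4 = 2 - 4 = -2)
o(Z) = √(-2 + Z) (o(Z) = √(Z - 2) = √(-2 + Z))
(o(-5)*(-5))*46 = (√(-2 - 5)*(-5))*46 = (√(-7)*(-5))*46 = ((I*√7)*(-5))*46 = -5*I*√7*46 = -230*I*√7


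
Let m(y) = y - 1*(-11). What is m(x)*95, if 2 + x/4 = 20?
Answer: 7885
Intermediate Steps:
x = 72 (x = -8 + 4*20 = -8 + 80 = 72)
m(y) = 11 + y (m(y) = y + 11 = 11 + y)
m(x)*95 = (11 + 72)*95 = 83*95 = 7885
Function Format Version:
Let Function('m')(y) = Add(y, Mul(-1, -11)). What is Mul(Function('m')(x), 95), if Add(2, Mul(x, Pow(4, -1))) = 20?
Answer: 7885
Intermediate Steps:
x = 72 (x = Add(-8, Mul(4, 20)) = Add(-8, 80) = 72)
Function('m')(y) = Add(11, y) (Function('m')(y) = Add(y, 11) = Add(11, y))
Mul(Function('m')(x), 95) = Mul(Add(11, 72), 95) = Mul(83, 95) = 7885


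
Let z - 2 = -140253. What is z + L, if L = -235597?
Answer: -375848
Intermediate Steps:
z = -140251 (z = 2 - 140253 = -140251)
z + L = -140251 - 235597 = -375848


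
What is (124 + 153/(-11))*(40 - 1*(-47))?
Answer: 105357/11 ≈ 9577.9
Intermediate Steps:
(124 + 153/(-11))*(40 - 1*(-47)) = (124 + 153*(-1/11))*(40 + 47) = (124 - 153/11)*87 = (1211/11)*87 = 105357/11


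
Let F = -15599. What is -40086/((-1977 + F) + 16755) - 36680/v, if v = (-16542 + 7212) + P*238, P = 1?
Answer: 98644048/1866133 ≈ 52.860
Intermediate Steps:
v = -9092 (v = (-16542 + 7212) + 1*238 = -9330 + 238 = -9092)
-40086/((-1977 + F) + 16755) - 36680/v = -40086/((-1977 - 15599) + 16755) - 36680/(-9092) = -40086/(-17576 + 16755) - 36680*(-1/9092) = -40086/(-821) + 9170/2273 = -40086*(-1/821) + 9170/2273 = 40086/821 + 9170/2273 = 98644048/1866133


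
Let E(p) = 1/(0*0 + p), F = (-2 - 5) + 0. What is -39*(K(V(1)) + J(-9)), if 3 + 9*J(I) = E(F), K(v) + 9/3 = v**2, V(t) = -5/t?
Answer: -17732/21 ≈ -844.38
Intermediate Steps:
F = -7 (F = -7 + 0 = -7)
K(v) = -3 + v**2
E(p) = 1/p (E(p) = 1/(0 + p) = 1/p)
J(I) = -22/63 (J(I) = -1/3 + (1/9)/(-7) = -1/3 + (1/9)*(-1/7) = -1/3 - 1/63 = -22/63)
-39*(K(V(1)) + J(-9)) = -39*((-3 + (-5/1)**2) - 22/63) = -39*((-3 + (-5*1)**2) - 22/63) = -39*((-3 + (-5)**2) - 22/63) = -39*((-3 + 25) - 22/63) = -39*(22 - 22/63) = -39*1364/63 = -17732/21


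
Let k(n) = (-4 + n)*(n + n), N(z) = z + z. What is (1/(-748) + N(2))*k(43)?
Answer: 5015907/374 ≈ 13412.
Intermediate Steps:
N(z) = 2*z
k(n) = 2*n*(-4 + n) (k(n) = (-4 + n)*(2*n) = 2*n*(-4 + n))
(1/(-748) + N(2))*k(43) = (1/(-748) + 2*2)*(2*43*(-4 + 43)) = (-1/748 + 4)*(2*43*39) = (2991/748)*3354 = 5015907/374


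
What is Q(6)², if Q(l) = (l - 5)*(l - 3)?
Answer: 9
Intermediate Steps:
Q(l) = (-5 + l)*(-3 + l)
Q(6)² = (15 + 6² - 8*6)² = (15 + 36 - 48)² = 3² = 9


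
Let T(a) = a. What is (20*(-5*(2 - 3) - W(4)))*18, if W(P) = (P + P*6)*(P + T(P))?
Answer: -78840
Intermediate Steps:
W(P) = 14*P² (W(P) = (P + P*6)*(P + P) = (P + 6*P)*(2*P) = (7*P)*(2*P) = 14*P²)
(20*(-5*(2 - 3) - W(4)))*18 = (20*(-5*(2 - 3) - 14*4²))*18 = (20*(-5*(-1) - 14*16))*18 = (20*(5 - 1*224))*18 = (20*(5 - 224))*18 = (20*(-219))*18 = -4380*18 = -78840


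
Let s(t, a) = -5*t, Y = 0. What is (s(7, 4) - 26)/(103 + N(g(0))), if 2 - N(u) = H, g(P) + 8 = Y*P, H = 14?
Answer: -61/91 ≈ -0.67033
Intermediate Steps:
g(P) = -8 (g(P) = -8 + 0*P = -8 + 0 = -8)
N(u) = -12 (N(u) = 2 - 1*14 = 2 - 14 = -12)
(s(7, 4) - 26)/(103 + N(g(0))) = (-5*7 - 26)/(103 - 12) = (-35 - 26)/91 = -61*1/91 = -61/91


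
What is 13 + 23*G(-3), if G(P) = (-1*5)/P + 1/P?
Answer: 131/3 ≈ 43.667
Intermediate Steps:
G(P) = -4/P (G(P) = -5/P + 1/P = -4/P)
13 + 23*G(-3) = 13 + 23*(-4/(-3)) = 13 + 23*(-4*(-⅓)) = 13 + 23*(4/3) = 13 + 92/3 = 131/3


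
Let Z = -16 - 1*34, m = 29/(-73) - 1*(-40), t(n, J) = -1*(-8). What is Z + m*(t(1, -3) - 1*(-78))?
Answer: 244976/73 ≈ 3355.8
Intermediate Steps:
t(n, J) = 8
m = 2891/73 (m = 29*(-1/73) + 40 = -29/73 + 40 = 2891/73 ≈ 39.603)
Z = -50 (Z = -16 - 34 = -50)
Z + m*(t(1, -3) - 1*(-78)) = -50 + 2891*(8 - 1*(-78))/73 = -50 + 2891*(8 + 78)/73 = -50 + (2891/73)*86 = -50 + 248626/73 = 244976/73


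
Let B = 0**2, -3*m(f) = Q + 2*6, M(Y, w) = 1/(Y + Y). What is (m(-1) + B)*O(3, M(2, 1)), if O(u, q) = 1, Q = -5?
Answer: -7/3 ≈ -2.3333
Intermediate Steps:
M(Y, w) = 1/(2*Y)
m(f) = -7/3 (m(f) = -(-5 + 2*6)/3 = -(-5 + 12)/3 = -1/3*7 = -7/3)
B = 0
(m(-1) + B)*O(3, M(2, 1)) = (-7/3 + 0)*1 = -7/3*1 = -7/3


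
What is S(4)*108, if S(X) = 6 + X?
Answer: 1080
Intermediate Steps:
S(4)*108 = (6 + 4)*108 = 10*108 = 1080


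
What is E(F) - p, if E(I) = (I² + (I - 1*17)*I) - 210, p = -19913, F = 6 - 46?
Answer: 23583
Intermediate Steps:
F = -40
E(I) = -210 + I² + I*(-17 + I) (E(I) = (I² + (I - 17)*I) - 210 = (I² + (-17 + I)*I) - 210 = (I² + I*(-17 + I)) - 210 = -210 + I² + I*(-17 + I))
E(F) - p = (-210 - 17*(-40) + 2*(-40)²) - 1*(-19913) = (-210 + 680 + 2*1600) + 19913 = (-210 + 680 + 3200) + 19913 = 3670 + 19913 = 23583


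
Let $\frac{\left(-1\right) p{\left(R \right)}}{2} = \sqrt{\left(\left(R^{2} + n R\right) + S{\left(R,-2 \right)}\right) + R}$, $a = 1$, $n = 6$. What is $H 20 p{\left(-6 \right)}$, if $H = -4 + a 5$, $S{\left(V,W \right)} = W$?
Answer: $- 80 i \sqrt{2} \approx - 113.14 i$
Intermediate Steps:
$H = 1$ ($H = -4 + 1 \cdot 5 = -4 + 5 = 1$)
$p{\left(R \right)} = - 2 \sqrt{-2 + R^{2} + 7 R}$ ($p{\left(R \right)} = - 2 \sqrt{\left(\left(R^{2} + 6 R\right) - 2\right) + R} = - 2 \sqrt{\left(-2 + R^{2} + 6 R\right) + R} = - 2 \sqrt{-2 + R^{2} + 7 R}$)
$H 20 p{\left(-6 \right)} = 1 \cdot 20 \left(- 2 \sqrt{-2 + \left(-6\right)^{2} + 7 \left(-6\right)}\right) = 20 \left(- 2 \sqrt{-2 + 36 - 42}\right) = 20 \left(- 2 \sqrt{-8}\right) = 20 \left(- 2 \cdot 2 i \sqrt{2}\right) = 20 \left(- 4 i \sqrt{2}\right) = - 80 i \sqrt{2}$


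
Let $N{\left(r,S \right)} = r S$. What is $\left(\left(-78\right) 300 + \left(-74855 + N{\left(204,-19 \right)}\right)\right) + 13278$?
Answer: $-88853$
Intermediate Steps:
$N{\left(r,S \right)} = S r$
$\left(\left(-78\right) 300 + \left(-74855 + N{\left(204,-19 \right)}\right)\right) + 13278 = \left(\left(-78\right) 300 - 78731\right) + 13278 = \left(-23400 - 78731\right) + 13278 = -102131 + 13278 = -88853$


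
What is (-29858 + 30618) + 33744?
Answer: 34504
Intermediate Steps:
(-29858 + 30618) + 33744 = 760 + 33744 = 34504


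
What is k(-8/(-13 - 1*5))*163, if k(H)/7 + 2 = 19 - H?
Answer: 170009/9 ≈ 18890.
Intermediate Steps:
k(H) = 119 - 7*H (k(H) = -14 + 7*(19 - H) = -14 + (133 - 7*H) = 119 - 7*H)
k(-8/(-13 - 1*5))*163 = (119 - (-56)/(-13 - 1*5))*163 = (119 - (-56)/(-13 - 5))*163 = (119 - (-56)/(-18))*163 = (119 - (-56)*(-1)/18)*163 = (119 - 7*4/9)*163 = (119 - 28/9)*163 = (1043/9)*163 = 170009/9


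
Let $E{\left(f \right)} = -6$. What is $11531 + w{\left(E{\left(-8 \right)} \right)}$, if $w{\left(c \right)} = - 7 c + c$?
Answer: $11567$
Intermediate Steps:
$w{\left(c \right)} = - 6 c$
$11531 + w{\left(E{\left(-8 \right)} \right)} = 11531 - -36 = 11531 + 36 = 11567$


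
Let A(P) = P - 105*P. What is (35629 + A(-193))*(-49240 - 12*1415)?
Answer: -3688520220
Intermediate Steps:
A(P) = -104*P
(35629 + A(-193))*(-49240 - 12*1415) = (35629 - 104*(-193))*(-49240 - 12*1415) = (35629 + 20072)*(-49240 - 16980) = 55701*(-66220) = -3688520220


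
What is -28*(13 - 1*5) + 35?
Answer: -189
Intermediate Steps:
-28*(13 - 1*5) + 35 = -28*(13 - 5) + 35 = -28*8 + 35 = -224 + 35 = -189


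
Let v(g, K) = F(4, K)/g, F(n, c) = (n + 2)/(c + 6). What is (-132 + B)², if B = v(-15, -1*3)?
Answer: 3928324/225 ≈ 17459.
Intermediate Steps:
F(n, c) = (2 + n)/(6 + c)
v(g, K) = 6/(g*(6 + K)) (v(g, K) = ((2 + 4)/(6 + K))/g = (6/(6 + K))/g = 6/(g*(6 + K)))
B = -2/15 (B = 6/(-15*(6 - 1*3)) = 6*(-1/15)/(6 - 3) = 6*(-1/15)/3 = 6*(-1/15)*(⅓) = -2/15 ≈ -0.13333)
(-132 + B)² = (-132 - 2/15)² = (-1982/15)² = 3928324/225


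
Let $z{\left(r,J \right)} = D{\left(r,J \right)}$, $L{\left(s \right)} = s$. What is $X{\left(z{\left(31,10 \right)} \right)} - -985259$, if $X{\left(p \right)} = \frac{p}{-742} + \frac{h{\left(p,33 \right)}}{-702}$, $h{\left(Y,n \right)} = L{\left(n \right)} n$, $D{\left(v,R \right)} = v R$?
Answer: $\frac{28511367961}{28938} \approx 9.8526 \cdot 10^{5}$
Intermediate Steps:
$D{\left(v,R \right)} = R v$
$z{\left(r,J \right)} = J r$
$h{\left(Y,n \right)} = n^{2}$ ($h{\left(Y,n \right)} = n n = n^{2}$)
$X{\left(p \right)} = - \frac{121}{78} - \frac{p}{742}$ ($X{\left(p \right)} = \frac{p}{-742} + \frac{33^{2}}{-702} = p \left(- \frac{1}{742}\right) + 1089 \left(- \frac{1}{702}\right) = - \frac{p}{742} - \frac{121}{78} = - \frac{121}{78} - \frac{p}{742}$)
$X{\left(z{\left(31,10 \right)} \right)} - -985259 = \left(- \frac{121}{78} - \frac{10 \cdot 31}{742}\right) - -985259 = \left(- \frac{121}{78} - \frac{155}{371}\right) + 985259 = - \frac{56981}{28938} + 985259 = \frac{28511367961}{28938}$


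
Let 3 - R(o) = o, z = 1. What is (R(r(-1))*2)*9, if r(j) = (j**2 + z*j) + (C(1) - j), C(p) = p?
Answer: 18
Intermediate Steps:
r(j) = 1 + j**2 (r(j) = (j**2 + 1*j) + (1 - j) = (j**2 + j) + (1 - j) = (j + j**2) + (1 - j) = 1 + j**2)
R(o) = 3 - o
(R(r(-1))*2)*9 = ((3 - (1 + (-1)**2))*2)*9 = ((3 - (1 + 1))*2)*9 = ((3 - 1*2)*2)*9 = ((3 - 2)*2)*9 = (1*2)*9 = 2*9 = 18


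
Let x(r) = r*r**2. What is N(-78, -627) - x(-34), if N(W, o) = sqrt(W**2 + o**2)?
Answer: 39304 + 3*sqrt(44357) ≈ 39936.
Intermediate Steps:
x(r) = r**3
N(-78, -627) - x(-34) = sqrt((-78)**2 + (-627)**2) - 1*(-34)**3 = sqrt(6084 + 393129) - 1*(-39304) = sqrt(399213) + 39304 = 3*sqrt(44357) + 39304 = 39304 + 3*sqrt(44357)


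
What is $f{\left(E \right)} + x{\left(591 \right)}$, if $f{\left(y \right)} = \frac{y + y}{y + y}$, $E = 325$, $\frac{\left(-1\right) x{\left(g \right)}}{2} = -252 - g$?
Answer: $1687$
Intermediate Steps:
$x{\left(g \right)} = 504 + 2 g$ ($x{\left(g \right)} = - 2 \left(-252 - g\right) = 504 + 2 g$)
$f{\left(y \right)} = 1$ ($f{\left(y \right)} = \frac{2 y}{2 y} = 2 y \frac{1}{2 y} = 1$)
$f{\left(E \right)} + x{\left(591 \right)} = 1 + \left(504 + 2 \cdot 591\right) = 1 + \left(504 + 1182\right) = 1 + 1686 = 1687$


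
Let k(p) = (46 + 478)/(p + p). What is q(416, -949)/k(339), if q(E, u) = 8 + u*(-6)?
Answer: 966489/131 ≈ 7377.8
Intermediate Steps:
q(E, u) = 8 - 6*u
k(p) = 262/p (k(p) = 524/((2*p)) = 524*(1/(2*p)) = 262/p)
q(416, -949)/k(339) = (8 - 6*(-949))/((262/339)) = (8 + 5694)/((262*(1/339))) = 5702/(262/339) = 5702*(339/262) = 966489/131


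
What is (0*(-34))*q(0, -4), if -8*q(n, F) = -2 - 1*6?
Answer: 0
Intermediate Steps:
q(n, F) = 1 (q(n, F) = -(-2 - 1*6)/8 = -(-2 - 6)/8 = -⅛*(-8) = 1)
(0*(-34))*q(0, -4) = (0*(-34))*1 = 0*1 = 0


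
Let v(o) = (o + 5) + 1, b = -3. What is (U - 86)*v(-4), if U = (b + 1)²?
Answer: -164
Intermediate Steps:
U = 4 (U = (-3 + 1)² = (-2)² = 4)
v(o) = 6 + o (v(o) = (5 + o) + 1 = 6 + o)
(U - 86)*v(-4) = (4 - 86)*(6 - 4) = -82*2 = -164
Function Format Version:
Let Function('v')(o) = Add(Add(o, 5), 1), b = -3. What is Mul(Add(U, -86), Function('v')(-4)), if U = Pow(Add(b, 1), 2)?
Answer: -164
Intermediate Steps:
U = 4 (U = Pow(Add(-3, 1), 2) = Pow(-2, 2) = 4)
Function('v')(o) = Add(6, o) (Function('v')(o) = Add(Add(5, o), 1) = Add(6, o))
Mul(Add(U, -86), Function('v')(-4)) = Mul(Add(4, -86), Add(6, -4)) = Mul(-82, 2) = -164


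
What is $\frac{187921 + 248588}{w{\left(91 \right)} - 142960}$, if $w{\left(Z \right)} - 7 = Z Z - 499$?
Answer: $- \frac{48501}{15019} \approx -3.2293$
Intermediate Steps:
$w{\left(Z \right)} = -492 + Z^{2}$ ($w{\left(Z \right)} = 7 + \left(Z Z - 499\right) = 7 + \left(Z^{2} - 499\right) = 7 + \left(-499 + Z^{2}\right) = -492 + Z^{2}$)
$\frac{187921 + 248588}{w{\left(91 \right)} - 142960} = \frac{187921 + 248588}{\left(-492 + 91^{2}\right) - 142960} = \frac{436509}{\left(-492 + 8281\right) - 142960} = \frac{436509}{7789 - 142960} = \frac{436509}{-135171} = 436509 \left(- \frac{1}{135171}\right) = - \frac{48501}{15019}$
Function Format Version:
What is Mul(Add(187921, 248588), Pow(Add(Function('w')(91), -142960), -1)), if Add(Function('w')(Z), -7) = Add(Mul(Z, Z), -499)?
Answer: Rational(-48501, 15019) ≈ -3.2293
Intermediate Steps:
Function('w')(Z) = Add(-492, Pow(Z, 2)) (Function('w')(Z) = Add(7, Add(Mul(Z, Z), -499)) = Add(7, Add(Pow(Z, 2), -499)) = Add(7, Add(-499, Pow(Z, 2))) = Add(-492, Pow(Z, 2)))
Mul(Add(187921, 248588), Pow(Add(Function('w')(91), -142960), -1)) = Mul(Add(187921, 248588), Pow(Add(Add(-492, Pow(91, 2)), -142960), -1)) = Mul(436509, Pow(Add(Add(-492, 8281), -142960), -1)) = Mul(436509, Pow(Add(7789, -142960), -1)) = Mul(436509, Pow(-135171, -1)) = Mul(436509, Rational(-1, 135171)) = Rational(-48501, 15019)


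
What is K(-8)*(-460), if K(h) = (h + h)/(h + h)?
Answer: -460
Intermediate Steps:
K(h) = 1 (K(h) = (2*h)/((2*h)) = (2*h)*(1/(2*h)) = 1)
K(-8)*(-460) = 1*(-460) = -460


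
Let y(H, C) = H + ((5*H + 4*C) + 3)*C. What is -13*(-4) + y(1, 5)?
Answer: 193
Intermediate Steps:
y(H, C) = H + C*(3 + 4*C + 5*H) (y(H, C) = H + ((4*C + 5*H) + 3)*C = H + (3 + 4*C + 5*H)*C = H + C*(3 + 4*C + 5*H))
-13*(-4) + y(1, 5) = -13*(-4) + (1 + 3*5 + 4*5**2 + 5*5*1) = 52 + (1 + 15 + 4*25 + 25) = 52 + (1 + 15 + 100 + 25) = 52 + 141 = 193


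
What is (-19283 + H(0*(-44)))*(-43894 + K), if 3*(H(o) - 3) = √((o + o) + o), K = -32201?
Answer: 1467111600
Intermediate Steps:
H(o) = 3 + √3*√o/3 (H(o) = 3 + √((o + o) + o)/3 = 3 + √(2*o + o)/3 = 3 + √(3*o)/3 = 3 + (√3*√o)/3 = 3 + √3*√o/3)
(-19283 + H(0*(-44)))*(-43894 + K) = (-19283 + (3 + √3*√(0*(-44))/3))*(-43894 - 32201) = (-19283 + (3 + √3*√0/3))*(-76095) = (-19283 + (3 + (⅓)*√3*0))*(-76095) = (-19283 + (3 + 0))*(-76095) = (-19283 + 3)*(-76095) = -19280*(-76095) = 1467111600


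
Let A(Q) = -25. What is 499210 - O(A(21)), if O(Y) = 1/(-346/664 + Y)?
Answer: 4229806662/8473 ≈ 4.9921e+5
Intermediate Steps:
O(Y) = 1/(-173/332 + Y) (O(Y) = 1/(-346*1/664 + Y) = 1/(-173/332 + Y))
499210 - O(A(21)) = 499210 - 332/(-173 + 332*(-25)) = 499210 - 332/(-173 - 8300) = 499210 - 332/(-8473) = 499210 - 332*(-1)/8473 = 499210 - 1*(-332/8473) = 499210 + 332/8473 = 4229806662/8473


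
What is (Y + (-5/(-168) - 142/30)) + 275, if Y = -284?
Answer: -3837/280 ≈ -13.704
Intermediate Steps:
(Y + (-5/(-168) - 142/30)) + 275 = (-284 + (-5/(-168) - 142/30)) + 275 = (-284 + (-5*(-1/168) - 142*1/30)) + 275 = (-284 + (5/168 - 71/15)) + 275 = (-284 - 1317/280) + 275 = -80837/280 + 275 = -3837/280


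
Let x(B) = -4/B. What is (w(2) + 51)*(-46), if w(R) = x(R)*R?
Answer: -2162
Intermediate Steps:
w(R) = -4 (w(R) = (-4/R)*R = -4)
(w(2) + 51)*(-46) = (-4 + 51)*(-46) = 47*(-46) = -2162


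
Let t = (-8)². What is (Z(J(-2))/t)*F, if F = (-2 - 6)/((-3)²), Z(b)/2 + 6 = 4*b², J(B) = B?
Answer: -5/18 ≈ -0.27778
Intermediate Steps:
Z(b) = -12 + 8*b² (Z(b) = -12 + 2*(4*b²) = -12 + 8*b²)
t = 64
F = -8/9 ≈ -0.88889
(Z(J(-2))/t)*F = ((-12 + 8*(-2)²)/64)*(-8/9) = ((-12 + 8*4)*(1/64))*(-8/9) = ((-12 + 32)*(1/64))*(-8/9) = (20*(1/64))*(-8/9) = (5/16)*(-8/9) = -5/18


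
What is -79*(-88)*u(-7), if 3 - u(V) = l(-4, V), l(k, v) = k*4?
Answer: 132088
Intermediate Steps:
l(k, v) = 4*k
u(V) = 19 (u(V) = 3 - 4*(-4) = 3 - 1*(-16) = 3 + 16 = 19)
-79*(-88)*u(-7) = -79*(-88)*19 = -(-6952)*19 = -1*(-132088) = 132088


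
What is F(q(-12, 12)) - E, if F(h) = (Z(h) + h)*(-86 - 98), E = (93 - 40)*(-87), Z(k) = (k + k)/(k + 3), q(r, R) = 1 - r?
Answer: 1920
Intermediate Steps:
Z(k) = 2*k/(3 + k) (Z(k) = (2*k)/(3 + k) = 2*k/(3 + k))
E = -4611 (E = 53*(-87) = -4611)
F(h) = -184*h - 368*h/(3 + h) (F(h) = (2*h/(3 + h) + h)*(-86 - 98) = (h + 2*h/(3 + h))*(-184) = -184*h - 368*h/(3 + h))
F(q(-12, 12)) - E = 184*(1 - 1*(-12))*(-5 - (1 - 1*(-12)))/(3 + (1 - 1*(-12))) - 1*(-4611) = 184*(1 + 12)*(-5 - (1 + 12))/(3 + (1 + 12)) + 4611 = 184*13*(-5 - 1*13)/(3 + 13) + 4611 = 184*13*(-5 - 13)/16 + 4611 = 184*13*(1/16)*(-18) + 4611 = -2691 + 4611 = 1920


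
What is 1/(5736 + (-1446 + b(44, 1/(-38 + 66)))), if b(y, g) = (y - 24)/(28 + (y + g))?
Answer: 2017/8653490 ≈ 0.00023309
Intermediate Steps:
b(y, g) = (-24 + y)/(28 + g + y) (b(y, g) = (-24 + y)/(28 + (g + y)) = (-24 + y)/(28 + g + y))
1/(5736 + (-1446 + b(44, 1/(-38 + 66)))) = 1/(5736 + (-1446 + (-24 + 44)/(28 + 1/(-38 + 66) + 44))) = 1/(5736 + (-1446 + 20/(28 + 1/28 + 44))) = 1/(5736 + (-1446 + 20/(2017/28))) = 1/(5736 + (-1446 + (28/2017)*20)) = 1/(5736 + (-1446 + 560/2017)) = 1/(5736 - 2916022/2017) = 1/(8653490/2017) = 2017/8653490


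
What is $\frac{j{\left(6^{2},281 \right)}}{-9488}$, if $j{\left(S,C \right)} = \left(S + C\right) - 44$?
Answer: $- \frac{273}{9488} \approx -0.028773$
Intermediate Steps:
$j{\left(S,C \right)} = -44 + C + S$ ($j{\left(S,C \right)} = \left(C + S\right) - 44 = -44 + C + S$)
$\frac{j{\left(6^{2},281 \right)}}{-9488} = \frac{-44 + 281 + 6^{2}}{-9488} = \left(-44 + 281 + 36\right) \left(- \frac{1}{9488}\right) = 273 \left(- \frac{1}{9488}\right) = - \frac{273}{9488}$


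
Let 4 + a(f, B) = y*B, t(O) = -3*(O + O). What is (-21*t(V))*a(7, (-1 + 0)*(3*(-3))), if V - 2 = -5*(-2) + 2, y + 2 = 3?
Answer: 8820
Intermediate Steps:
y = 1 (y = -2 + 3 = 1)
V = 14 (V = 2 + (-5*(-2) + 2) = 2 + (10 + 2) = 2 + 12 = 14)
t(O) = -6*O
a(f, B) = -4 + B (a(f, B) = -4 + 1*B = -4 + B)
(-21*t(V))*a(7, (-1 + 0)*(3*(-3))) = (-(-126)*14)*(-4 + (-1 + 0)*(3*(-3))) = (-21*(-84))*(-4 - 1*(-9)) = 1764*(-4 + 9) = 1764*5 = 8820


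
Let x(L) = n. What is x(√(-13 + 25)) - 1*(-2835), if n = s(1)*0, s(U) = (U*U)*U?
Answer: 2835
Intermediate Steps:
s(U) = U³ (s(U) = U²*U = U³)
n = 0 (n = 1³*0 = 1*0 = 0)
x(L) = 0
x(√(-13 + 25)) - 1*(-2835) = 0 - 1*(-2835) = 0 + 2835 = 2835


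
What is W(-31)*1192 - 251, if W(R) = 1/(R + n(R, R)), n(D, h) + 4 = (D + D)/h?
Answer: -9475/33 ≈ -287.12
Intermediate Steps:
n(D, h) = -4 + 2*D/h (n(D, h) = -4 + (D + D)/h = -4 + (2*D)/h = -4 + 2*D/h)
W(R) = 1/(-2 + R) (W(R) = 1/(R + (-4 + 2*R/R)) = 1/(R + (-4 + 2)) = 1/(R - 2) = 1/(-2 + R))
W(-31)*1192 - 251 = 1192/(-2 - 31) - 251 = 1192/(-33) - 251 = -1/33*1192 - 251 = -1192/33 - 251 = -9475/33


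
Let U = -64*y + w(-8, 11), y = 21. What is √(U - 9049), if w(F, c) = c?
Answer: I*√10382 ≈ 101.89*I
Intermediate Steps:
U = -1333 (U = -64*21 + 11 = -1344 + 11 = -1333)
√(U - 9049) = √(-1333 - 9049) = √(-10382) = I*√10382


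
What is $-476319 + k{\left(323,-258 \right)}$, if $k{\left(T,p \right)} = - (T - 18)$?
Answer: $-476624$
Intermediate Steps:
$k{\left(T,p \right)} = 18 - T$ ($k{\left(T,p \right)} = - (-18 + T) = 18 - T$)
$-476319 + k{\left(323,-258 \right)} = -476319 + \left(18 - 323\right) = -476319 - 305 = -476624$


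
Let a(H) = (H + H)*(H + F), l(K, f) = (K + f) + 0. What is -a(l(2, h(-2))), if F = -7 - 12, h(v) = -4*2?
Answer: -300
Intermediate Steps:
h(v) = -8
F = -19
l(K, f) = K + f
a(H) = 2*H*(-19 + H) (a(H) = (H + H)*(H - 19) = (2*H)*(-19 + H) = 2*H*(-19 + H))
-a(l(2, h(-2))) = -2*(2 - 8)*(-19 + (2 - 8)) = -2*(-6)*(-19 - 6) = -2*(-6)*(-25) = -1*300 = -300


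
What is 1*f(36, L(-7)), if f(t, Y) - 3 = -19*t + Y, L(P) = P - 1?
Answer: -689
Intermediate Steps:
L(P) = -1 + P
f(t, Y) = 3 + Y - 19*t (f(t, Y) = 3 + (-19*t + Y) = 3 + (Y - 19*t) = 3 + Y - 19*t)
1*f(36, L(-7)) = 1*(3 + (-1 - 7) - 19*36) = 1*(3 - 8 - 684) = 1*(-689) = -689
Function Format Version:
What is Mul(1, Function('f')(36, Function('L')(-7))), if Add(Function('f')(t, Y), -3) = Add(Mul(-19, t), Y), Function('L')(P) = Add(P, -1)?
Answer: -689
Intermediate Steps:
Function('L')(P) = Add(-1, P)
Function('f')(t, Y) = Add(3, Y, Mul(-19, t)) (Function('f')(t, Y) = Add(3, Add(Mul(-19, t), Y)) = Add(3, Add(Y, Mul(-19, t))) = Add(3, Y, Mul(-19, t)))
Mul(1, Function('f')(36, Function('L')(-7))) = Mul(1, Add(3, Add(-1, -7), Mul(-19, 36))) = Mul(1, Add(3, -8, -684)) = Mul(1, -689) = -689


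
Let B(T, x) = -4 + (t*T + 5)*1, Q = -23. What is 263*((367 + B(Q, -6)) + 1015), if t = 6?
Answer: 327435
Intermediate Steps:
B(T, x) = 1 + 6*T (B(T, x) = -4 + (6*T + 5)*1 = -4 + (5 + 6*T)*1 = -4 + (5 + 6*T) = 1 + 6*T)
263*((367 + B(Q, -6)) + 1015) = 263*((367 + (1 + 6*(-23))) + 1015) = 263*((367 + (1 - 138)) + 1015) = 263*((367 - 137) + 1015) = 263*(230 + 1015) = 263*1245 = 327435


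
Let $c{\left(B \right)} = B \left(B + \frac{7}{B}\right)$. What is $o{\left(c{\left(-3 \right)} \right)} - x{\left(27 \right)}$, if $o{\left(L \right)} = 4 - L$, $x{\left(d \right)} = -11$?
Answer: $-1$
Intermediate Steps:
$o{\left(c{\left(-3 \right)} \right)} - x{\left(27 \right)} = \left(4 - \left(7 + \left(-3\right)^{2}\right)\right) - -11 = \left(4 - \left(7 + 9\right)\right) + 11 = \left(4 - 16\right) + 11 = -12 + 11 = -1$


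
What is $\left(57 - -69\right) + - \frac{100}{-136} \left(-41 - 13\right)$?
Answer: $\frac{1467}{17} \approx 86.294$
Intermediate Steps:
$\left(57 - -69\right) + - \frac{100}{-136} \left(-41 - 13\right) = \left(57 + 69\right) + \left(-100\right) \left(- \frac{1}{136}\right) \left(-54\right) = 126 + \frac{25}{34} \left(-54\right) = 126 - \frac{675}{17} = \frac{1467}{17}$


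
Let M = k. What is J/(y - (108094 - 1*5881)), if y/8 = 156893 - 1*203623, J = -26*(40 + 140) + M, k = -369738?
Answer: 374418/476053 ≈ 0.78650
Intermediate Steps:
M = -369738
J = -374418 (J = -26*(40 + 140) - 369738 = -26*180 - 369738 = -4680 - 369738 = -374418)
y = -373840 (y = 8*(156893 - 1*203623) = 8*(156893 - 203623) = 8*(-46730) = -373840)
J/(y - (108094 - 1*5881)) = -374418/(-373840 - (108094 - 1*5881)) = -374418/(-373840 - (108094 - 5881)) = -374418/(-373840 - 1*102213) = -374418/(-373840 - 102213) = -374418/(-476053) = -374418*(-1/476053) = 374418/476053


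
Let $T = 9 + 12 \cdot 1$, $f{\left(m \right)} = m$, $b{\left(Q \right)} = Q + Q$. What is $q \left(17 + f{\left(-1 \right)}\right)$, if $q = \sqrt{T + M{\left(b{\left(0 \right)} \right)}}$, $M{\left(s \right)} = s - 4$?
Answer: $16 \sqrt{17} \approx 65.97$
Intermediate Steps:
$b{\left(Q \right)} = 2 Q$
$M{\left(s \right)} = -4 + s$
$T = 21$ ($T = 9 + 12 = 21$)
$q = \sqrt{17}$ ($q = \sqrt{21 + \left(-4 + 2 \cdot 0\right)} = \sqrt{21 + \left(-4 + 0\right)} = \sqrt{21 - 4} = \sqrt{17} \approx 4.1231$)
$q \left(17 + f{\left(-1 \right)}\right) = \sqrt{17} \left(17 - 1\right) = \sqrt{17} \cdot 16 = 16 \sqrt{17}$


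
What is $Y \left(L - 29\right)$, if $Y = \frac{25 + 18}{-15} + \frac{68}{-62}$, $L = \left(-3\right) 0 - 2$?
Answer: $\frac{1843}{15} \approx 122.87$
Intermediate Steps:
$L = -2$ ($L = 0 - 2 = -2$)
$Y = - \frac{1843}{465}$ ($Y = 43 \left(- \frac{1}{15}\right) + 68 \left(- \frac{1}{62}\right) = - \frac{43}{15} - \frac{34}{31} = - \frac{1843}{465} \approx -3.9634$)
$Y \left(L - 29\right) = - \frac{1843 \left(-2 - 29\right)}{465} = \left(- \frac{1843}{465}\right) \left(-31\right) = \frac{1843}{15}$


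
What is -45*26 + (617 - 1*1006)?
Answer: -1559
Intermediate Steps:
-45*26 + (617 - 1*1006) = -1170 + (617 - 1006) = -1170 - 389 = -1559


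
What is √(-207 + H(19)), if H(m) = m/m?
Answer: I*√206 ≈ 14.353*I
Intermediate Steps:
H(m) = 1
√(-207 + H(19)) = √(-207 + 1) = √(-206) = I*√206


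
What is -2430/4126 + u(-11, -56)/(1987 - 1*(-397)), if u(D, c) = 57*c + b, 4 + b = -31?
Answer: -9553861/4918192 ≈ -1.9426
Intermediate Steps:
b = -35 (b = -4 - 31 = -35)
u(D, c) = -35 + 57*c (u(D, c) = 57*c - 35 = -35 + 57*c)
-2430/4126 + u(-11, -56)/(1987 - 1*(-397)) = -2430/4126 + (-35 + 57*(-56))/(1987 - 1*(-397)) = -2430*1/4126 + (-35 - 3192)/(1987 + 397) = -1215/2063 - 3227/2384 = -9553861/4918192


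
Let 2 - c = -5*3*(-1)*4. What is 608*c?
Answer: -35264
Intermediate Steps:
c = -58 (c = 2 - (-5)*(3*(-1))*4 = 2 - (-5)*(-3*4) = 2 - (-5)*(-12) = 2 - 1*60 = 2 - 60 = -58)
608*c = 608*(-58) = -35264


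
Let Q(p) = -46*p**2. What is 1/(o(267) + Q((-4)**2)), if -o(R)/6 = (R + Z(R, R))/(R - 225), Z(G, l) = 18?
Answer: -7/82717 ≈ -8.4626e-5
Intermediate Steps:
o(R) = -6*(18 + R)/(-225 + R) (o(R) = -6*(R + 18)/(R - 225) = -6*(18 + R)/(-225 + R))
1/(o(267) + Q((-4)**2)) = 1/(6*(-18 - 1*267)/(-225 + 267) - 46*((-4)**2)**2) = 1/(6*(-18 - 267)/42 - 46*16**2) = 1/(6*(1/42)*(-285) - 46*256) = 1/(-285/7 - 11776) = 1/(-82717/7) = -7/82717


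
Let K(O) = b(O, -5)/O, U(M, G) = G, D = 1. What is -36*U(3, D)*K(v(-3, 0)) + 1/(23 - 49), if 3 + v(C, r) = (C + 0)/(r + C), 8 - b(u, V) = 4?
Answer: 1871/26 ≈ 71.962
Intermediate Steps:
b(u, V) = 4 (b(u, V) = 8 - 1*4 = 8 - 4 = 4)
v(C, r) = -3 + C/(C + r) (v(C, r) = -3 + (C + 0)/(r + C) = -3 + C/(C + r))
K(O) = 4/O
-36*U(3, D)*K(v(-3, 0)) + 1/(23 - 49) = -36*4/(((-3*0 - 2*(-3))/(-3 + 0))) + 1/(23 - 49) = -36*4/(((0 + 6)/(-3))) + 1/(-26) = -36*4/((-⅓*6)) - 1/26 = -36*4/(-2) - 1/26 = -36*4*(-½) - 1/26 = -36*(-2) - 1/26 = 72 - 1/26 = 1871/26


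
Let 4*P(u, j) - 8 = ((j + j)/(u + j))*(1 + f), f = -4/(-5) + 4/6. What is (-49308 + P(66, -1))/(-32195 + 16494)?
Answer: 96146737/30616950 ≈ 3.1403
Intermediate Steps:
f = 22/15 (f = -4*(-1/5) + 4*(1/6) = 4/5 + 2/3 = 22/15 ≈ 1.4667)
P(u, j) = 2 + 37*j/(30*(j + u)) (P(u, j) = 2 + (((j + j)/(u + j))*(1 + 22/15))/4 = 2 + (((2*j)/(j + u))*(37/15))/4 = 2 + ((2*j/(j + u))*(37/15))/4 = 2 + (74*j/(15*(j + u)))/4 = 2 + 37*j/(30*(j + u)))
(-49308 + P(66, -1))/(-32195 + 16494) = (-49308 + (2*66 + (97/30)*(-1))/(-1 + 66))/(-32195 + 16494) = (-49308 + (132 - 97/30)/65)/(-15701) = (-49308 + (1/65)*(3863/30))*(-1/15701) = (-49308 + 3863/1950)*(-1/15701) = -96146737/1950*(-1/15701) = 96146737/30616950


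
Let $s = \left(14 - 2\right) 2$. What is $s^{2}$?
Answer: $576$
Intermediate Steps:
$s = 24$ ($s = \left(14 - 2\right) 2 = 12 \cdot 2 = 24$)
$s^{2} = 24^{2} = 576$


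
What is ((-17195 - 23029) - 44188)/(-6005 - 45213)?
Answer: 42206/25609 ≈ 1.6481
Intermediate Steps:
((-17195 - 23029) - 44188)/(-6005 - 45213) = (-40224 - 44188)/(-51218) = -84412*(-1/51218) = 42206/25609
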